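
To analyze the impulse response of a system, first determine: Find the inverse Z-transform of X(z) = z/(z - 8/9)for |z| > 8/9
Standard pair: z/(z-a) <-> a^n * u[n] for causal signals
With a = 8/9: x[n] = (8/9)^n * u[n]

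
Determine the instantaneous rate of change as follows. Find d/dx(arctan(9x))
d/dx[arctan(u)] = u'/(1+u²), u = 9x, u' = 9

Answer: 9/(1+81x²)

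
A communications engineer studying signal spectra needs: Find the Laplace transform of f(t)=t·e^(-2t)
L{t·e^(at)} = 1/(s-a)²
L{t·e^(-2t)} = 1/(s + 2)²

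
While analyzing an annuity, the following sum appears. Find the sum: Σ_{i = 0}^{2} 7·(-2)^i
Geometric series: S=a(1 - r^n)/(1 - r)
a=7, r=-2, n=3
S=7(1+8)/3=21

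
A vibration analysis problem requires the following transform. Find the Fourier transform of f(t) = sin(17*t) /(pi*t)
sin(W * t)/(pi * t)=(W/pi) * sinc(W * t/pi) is the impulse response of the ideal low-pass filter with cutoff W (here W=17).
Its Fourier transform is a rectangular function:
F(omega)=1 for |omega| < 17, 0 otherwise

Answer: rect(omega/34) [i.e., 1 for |omega| < 17, 0 otherwise]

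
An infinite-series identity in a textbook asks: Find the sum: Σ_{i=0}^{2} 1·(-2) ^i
Geometric series: S=a(1 - r^n)/(1 - r)
a=1, r=-2, n=3
S=1(1+8)/3=3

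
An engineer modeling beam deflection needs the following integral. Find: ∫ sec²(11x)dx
Since d/dx[tan(11x)]=11sec²(11x), integral=tan(11x)/11 + C

Answer: (1/11)tan(11x) + C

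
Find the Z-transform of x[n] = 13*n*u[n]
Z{n * u[n]}=z/(z-1)^2
By linearity: Z{13 * n * u[n]}=13z/(z-1)^2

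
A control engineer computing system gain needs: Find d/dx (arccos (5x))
d/dx[arccos(u)] = -u'/√(1-u²), u = 5x, u' = 5

Answer: -5/√(1-25x²)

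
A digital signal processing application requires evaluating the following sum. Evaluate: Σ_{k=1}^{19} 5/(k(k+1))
Partial fractions: 5/(k(k+1))=5/k - 5/(k+1)
Telescoping sum: 5(1-1/20)=5·19/20

Answer: 19/4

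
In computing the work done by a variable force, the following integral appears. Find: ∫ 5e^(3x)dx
Since d/dx[e^(3x)]=3e^(3x), we get 5/3 e^(3x) + C

Answer: (5/3)e^(3x) + C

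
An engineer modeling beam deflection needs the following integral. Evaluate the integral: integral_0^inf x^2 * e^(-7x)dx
This is a Gamma integral. Substitute u=7x (du=7 dx):
integral_0^inf x^2*e^(-7x) dx=(1/7^3) integral_0^inf u^2*e^(-u) du
=Gamma(3)/7^3=2!/7^3=2/343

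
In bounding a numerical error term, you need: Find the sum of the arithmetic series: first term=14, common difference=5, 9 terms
Last term: a_n=14+(9-1)·5=54
Sum=n(a_1+a_n)/2=9(14+54)/2=306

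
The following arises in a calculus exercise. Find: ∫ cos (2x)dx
Using substitution u = 2x: ∫ cos(u) du/2 = sin(u)/2+C

Answer: (1/2)sin(2x)+C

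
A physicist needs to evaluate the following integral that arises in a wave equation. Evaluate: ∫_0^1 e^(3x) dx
Antiderivative: (1/3)e^(3x)
Evaluate: (1/3)(e^3 - 1)

Answer: (e^3 - 1)/3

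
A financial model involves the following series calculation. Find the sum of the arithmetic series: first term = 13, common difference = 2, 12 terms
Last term: a_n = 13 + (12 - 1)·2 = 35
Sum = n(a_1 + a_n)/2 = 12(13 + 35)/2 = 288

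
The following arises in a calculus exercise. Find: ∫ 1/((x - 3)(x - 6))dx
Partial fractions: 1/((x-3)(x-6)) = A/(x-3)+B/(x-6)
A = -1/3, B = 1/3
∫ [-1/3· 1/(x-3)+1/3· 1/(x-6)] dx
= (1/3)[ln|x-6| - ln|x-3|]+C

Answer: (1/3)·ln|(x-6)/(x-3)|+C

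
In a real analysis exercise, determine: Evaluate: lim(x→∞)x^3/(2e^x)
Apply L'Hôpital 3 times (∞/∞ each time):
Eventually get 3!/(2e^x) → 0

Answer: 0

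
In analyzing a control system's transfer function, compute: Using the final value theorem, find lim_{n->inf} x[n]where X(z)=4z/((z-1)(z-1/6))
Final value theorem: lim x[n]=lim_{z->1} (z-1)*X(z)
(z-1)*X(z)=4z/(z-1/6)
As z->1: 4/(1 - 1/6)=4/(5/6)=24/5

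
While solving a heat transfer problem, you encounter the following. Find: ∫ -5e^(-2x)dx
Since d/dx[e^(-2x)] = -2e^(-2x), we get 5/2 e^(-2x) + C

Answer: (5/2)e^(-2x) + C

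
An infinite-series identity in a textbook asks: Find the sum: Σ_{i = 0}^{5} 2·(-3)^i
Geometric series: S=a(1 - r^n)/(1 - r)
a=2, r=-3, n=6
S=2(1-729)/4=-364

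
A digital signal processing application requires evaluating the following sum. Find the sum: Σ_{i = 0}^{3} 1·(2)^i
Geometric series: S=a(1 - r^n)/(1 - r)
a=1, r=2, n=4
S=1(1-16)/-1=15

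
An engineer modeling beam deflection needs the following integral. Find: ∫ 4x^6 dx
Using power rule: ∫ 4x^6 dx = 4/7 x^7 + C = (4/7)x^7 + C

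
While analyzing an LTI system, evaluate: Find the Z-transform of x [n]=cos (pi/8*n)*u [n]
Z{cos(w0 * n) * u[n]}=z(z - cos(w0))/(z^2-2z * cos(w0)+1)
With w0=pi/8: X(z)=z(z - cos(pi/8))/(z^2-2z * cos(pi/8)+1)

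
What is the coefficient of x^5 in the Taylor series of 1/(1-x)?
1/(1-x)=Σ x^n for |x|<1
All coefficients are 1

Answer: 1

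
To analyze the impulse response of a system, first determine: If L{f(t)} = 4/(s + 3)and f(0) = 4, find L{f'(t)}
L{f'(t)} = s·F(s) - f(0) = 4s/(s + 3) - 4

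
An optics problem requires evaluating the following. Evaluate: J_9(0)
J_n(0) = 0 for all n > 0 (Bessel function of first kind)
J_9(0) = 0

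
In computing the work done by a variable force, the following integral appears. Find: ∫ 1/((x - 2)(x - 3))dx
Partial fractions: 1/((x-2)(x-3))=A/(x-2)+B/(x-3)
A=-1, B=1
∫ [-1· 1/(x-2)+1· 1/(x-3)] dx
=(1)[ln|x-3| - ln|x-2|]+C

Answer: ln|(x-3)/(x-2)|+C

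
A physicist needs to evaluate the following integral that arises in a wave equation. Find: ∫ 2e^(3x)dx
Since d/dx[e^(3x)]=3e^(3x), we get 2/3 e^(3x)+C

Answer: (2/3)e^(3x)+C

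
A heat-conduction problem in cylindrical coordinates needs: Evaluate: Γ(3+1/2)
Γ(n + 1/2) = (2n)!√π/(4^n·n!)
= 720√π/(64·6) = (15/8)·√π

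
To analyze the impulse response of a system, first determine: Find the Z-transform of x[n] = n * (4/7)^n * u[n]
Using the property Z{n * a^n * u[n]}=az/(z-a)^2
With a=4/7: X(z)=(4/7)z/(z - 4/7)^2, |z| > 4/7

Answer: (4/7)z/(z - 4/7)^2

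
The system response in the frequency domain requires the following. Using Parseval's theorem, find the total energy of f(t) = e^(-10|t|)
Parseval's theorem: E = integral |f(t)|^2 dt = (1/2pi) integral |F(omega)|^2 domega
E = integral_{-inf}^{inf} e^(-20|t|) dt = 2 * integral_0^inf e^(-20t) dt = 2/(2 * 10) = 1/10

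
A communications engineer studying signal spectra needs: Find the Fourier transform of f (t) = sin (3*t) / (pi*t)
sin(W * t)/(pi * t) = (W/pi) * sinc(W * t/pi) is the impulse response of the ideal low-pass filter with cutoff W (here W = 3).
Its Fourier transform is a rectangular function:
F(omega) = 1 for |omega| < 3, 0 otherwise

Answer: rect(omega/6) [i.e., 1 for |omega| < 3, 0 otherwise]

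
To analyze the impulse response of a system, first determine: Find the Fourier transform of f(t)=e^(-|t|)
Using the standard pair: F{e^(-a|t|)} = 2a/(a^2+omega^2)
With a = 1: F(omega) = 2/(1+omega^2)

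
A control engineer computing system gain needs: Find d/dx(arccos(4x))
d/dx[arccos(u)] = -u'/√(1-u²), u = 4x, u' = 4

Answer: -4/√(1-16x²)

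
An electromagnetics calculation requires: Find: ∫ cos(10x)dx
Using substitution u=10x: ∫ cos(u) du/10=sin(u)/10 + C

Answer: (1/10)sin(10x) + C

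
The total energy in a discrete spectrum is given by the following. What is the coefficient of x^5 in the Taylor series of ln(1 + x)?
ln(1 + x) = Σ (-1)^(n + 1) x^n/n
Coefficient of x^5 = (-1)^6/5 = 1/5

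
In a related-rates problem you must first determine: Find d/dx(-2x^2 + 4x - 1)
Power rule: d/dx(ax^n) = n·a·x^(n-1)
Term by term: -4·x+4

Answer: -4x+4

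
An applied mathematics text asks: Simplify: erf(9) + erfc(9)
By definition erfc(x) = 1 - erf(x)
erf(9)+erfc(9) = erf(9)+1 - erf(9) = 1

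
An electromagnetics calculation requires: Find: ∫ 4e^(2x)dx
Since d/dx[e^(2x)] = 2e^(2x), we get 2 e^(2x)+C

Answer: 2e^(2x)+C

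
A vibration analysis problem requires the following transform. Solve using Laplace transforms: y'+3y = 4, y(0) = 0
Take L of both sides: sY(s) - 0 + 3Y(s) = 4/s
Y(s)(s + 3) = 4/s + 0
Y(s) = 4/(s(s + 3)) + 0/(s + 3)
Partial fractions: 4/(s(s + 3)) = (4/3)/s - (4/3)/(s + 3)
So Y(s) = (4/3)/s - (4/3)/(s + 3)
Inverse transform (L^(-1){1/s} = 1, L^(-1){1/(s + 3)} = e^(-3t)):

Answer: y(t) = 4/3 - (4/3)·e^(-3t)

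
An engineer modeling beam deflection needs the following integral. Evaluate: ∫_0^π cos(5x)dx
Antiderivative: sin(5x)/5
Evaluate at bounds: [sin(5·π)/5] - [sin(5·0)/5]
=((0) - (0))/5=0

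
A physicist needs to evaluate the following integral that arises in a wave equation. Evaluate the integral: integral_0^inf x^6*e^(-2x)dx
This is a Gamma integral. Substitute u=2x (du=2 dx):
integral_0^inf x^6*e^(-2x) dx=(1/2^7) integral_0^inf u^6*e^(-u) du
=Gamma(7)/2^7=6!/2^7=720/128

Answer: 45/8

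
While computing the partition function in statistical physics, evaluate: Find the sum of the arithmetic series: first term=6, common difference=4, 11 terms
Last term: a_n=6 + (11 - 1)·4=46
Sum=n(a_1 + a_n)/2=11(6 + 46)/2=286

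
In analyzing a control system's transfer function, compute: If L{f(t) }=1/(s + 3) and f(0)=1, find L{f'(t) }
L{f'(t)} = s·F(s) - f(0) = s/(s + 3) - 1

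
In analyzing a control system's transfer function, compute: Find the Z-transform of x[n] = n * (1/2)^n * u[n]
Using the property Z{n * a^n * u[n]}=az/(z-a)^2
With a=1/2: X(z)=(1/2)z/(z - 1/2)^2, |z| > 1/2

Answer: (1/2)z/(z - 1/2)^2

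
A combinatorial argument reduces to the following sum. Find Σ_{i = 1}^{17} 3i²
=3·n(n + 1)(2n + 1)/6=3·17·18·35/6=5355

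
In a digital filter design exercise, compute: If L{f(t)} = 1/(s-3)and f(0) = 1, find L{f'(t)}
L{f'(t)} = s·F(s) - f(0) = s/(s-3) - 1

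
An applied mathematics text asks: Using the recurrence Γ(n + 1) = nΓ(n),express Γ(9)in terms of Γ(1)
Γ(9)=8Γ(8)=8·7Γ(7)=...=8!·Γ(1)=40320·Γ(1)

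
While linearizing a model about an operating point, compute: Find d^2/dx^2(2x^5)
Apply power rule 2 times:
d^1: 10x^4
d^2: 40x^3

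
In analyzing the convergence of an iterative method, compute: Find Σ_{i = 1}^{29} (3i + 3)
=3·Σ i+3·29=3·435+87=1392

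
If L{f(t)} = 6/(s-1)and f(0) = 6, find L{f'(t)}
L{f'(t)} = s·F(s) - f(0) = 6s/(s-1) - 6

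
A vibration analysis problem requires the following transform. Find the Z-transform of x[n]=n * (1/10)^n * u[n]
Using the property Z{n * a^n * u[n]} = az/(z-a)^2
With a = 1/10: X(z) = (1/10)z/(z - 1/10)^2, |z| > 1/10

Answer: (1/10)z/(z - 1/10)^2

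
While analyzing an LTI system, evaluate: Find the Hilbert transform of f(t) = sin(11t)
The Hilbert transform shifts each frequency component by -pi/2.
H{sin(wt)} = -cos(wt)
With w = 11: H{sin(11t)} = -cos(11t)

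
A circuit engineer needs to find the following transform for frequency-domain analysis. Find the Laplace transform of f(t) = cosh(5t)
L{cosh(at)} = s/(s²-a²)
L{cosh(5t)} = s/(s²-25)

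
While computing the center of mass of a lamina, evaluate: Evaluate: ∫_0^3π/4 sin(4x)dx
Antiderivative: -cos(4x)/4
Evaluate at bounds: [-cos(4·3π/4)/4] - [-cos(4·0)/4]
=(-(-1) + (1))/4=1/2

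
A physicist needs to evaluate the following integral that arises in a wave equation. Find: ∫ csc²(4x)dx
Since d/dx[-cot(4x)] = 4csc²(4x), integral = -cot(4x)/4 + C

Answer: (-1/4)cot(4x) + C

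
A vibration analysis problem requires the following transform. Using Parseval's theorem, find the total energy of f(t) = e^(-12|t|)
Parseval's theorem: E = integral |f(t)|^2 dt = (1/2pi) integral |F(omega)|^2 domega
E = integral_{-inf}^{inf} e^(-24|t|) dt = 2 * integral_0^inf e^(-24t) dt = 2/(2 * 12) = 1/12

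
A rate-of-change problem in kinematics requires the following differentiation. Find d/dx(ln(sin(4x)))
Chain rule: d/dx[ln(u)]=u'/u where u=sin(4x)
u'=4cos(4x)

Answer: (4cos(4x))/(sin(4x))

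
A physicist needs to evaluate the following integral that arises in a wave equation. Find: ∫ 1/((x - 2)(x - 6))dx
Partial fractions: 1/((x-2)(x-6)) = A/(x-2)+B/(x-6)
A = -1/4, B = 1/4
∫ [-1/4· 1/(x-2)+1/4· 1/(x-6)] dx
= (1/4)[ln|x-6| - ln|x-2|]+C

Answer: (1/4)·ln|(x-6)/(x-2)|+C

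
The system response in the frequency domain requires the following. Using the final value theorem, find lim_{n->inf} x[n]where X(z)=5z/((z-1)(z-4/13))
Final value theorem: lim x[n] = lim_{z->1} (z-1) * X(z)
(z-1) * X(z) = 5z/(z-4/13)
As z->1: 5/(1 - 4/13) = 5/(9/13) = 65/9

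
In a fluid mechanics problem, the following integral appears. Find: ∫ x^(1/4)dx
Power rule: ∫ x^(1/4) dx = x^(5/4)/(5/4) + C

Answer: (4/5)·x^(5/4) + C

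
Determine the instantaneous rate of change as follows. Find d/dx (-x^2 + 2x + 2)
Power rule: d/dx(ax^n) = n·a·x^(n-1)
Term by term: -2·x+2

Answer: -2x+2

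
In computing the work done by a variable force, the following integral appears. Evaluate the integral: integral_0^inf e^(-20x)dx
integral_0^inf e^(-20x) dx = [-1/20 * e^(-20x)]_0^inf
= 0 - (-1/20) = 1/20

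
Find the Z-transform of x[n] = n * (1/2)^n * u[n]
Using the property Z{n*a^n*u[n]} = az/(z-a)^2
With a = 1/2: X(z) = (1/2)z/(z - 1/2)^2, |z| > 1/2

Answer: (1/2)z/(z - 1/2)^2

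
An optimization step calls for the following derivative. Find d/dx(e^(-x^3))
Chain rule: d/dx[e^u]=e^u · u' where u=-x^3
u'=-3x^2

Answer: -3x^2·e^(-x^3)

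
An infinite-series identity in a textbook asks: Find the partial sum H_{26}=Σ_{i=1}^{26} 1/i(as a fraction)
H_26=1+1/2+1/3+...+1/26
=34395742267/8923714800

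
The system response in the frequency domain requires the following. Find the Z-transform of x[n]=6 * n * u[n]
Z{n * u[n]} = z/(z-1)^2
By linearity: Z{6 * n * u[n]} = 6z/(z-1)^2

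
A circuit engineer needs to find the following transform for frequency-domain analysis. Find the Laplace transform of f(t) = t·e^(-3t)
L{t·e^(at)}=1/(s-a)²
L{t·e^(-3t)}=1/(s+3)²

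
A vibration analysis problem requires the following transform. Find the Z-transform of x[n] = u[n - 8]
Using the time-shift property: Z{u[n-8]} = z^(-8)*z/(z-1)
= z^(-7)/(z-1)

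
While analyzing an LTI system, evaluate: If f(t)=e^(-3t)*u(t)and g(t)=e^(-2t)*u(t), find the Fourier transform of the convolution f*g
By the convolution theorem: F{f * g} = F(omega) * G(omega)
F(omega) = 1/(3 + j * omega), G(omega) = 1/(2 + j * omega)
F{f * g} = 1/((3 + j * omega)(2 + j * omega))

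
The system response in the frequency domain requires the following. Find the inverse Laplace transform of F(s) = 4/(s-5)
L^(-1){4/(s-a)}=c·e^(at)
Here a=5, c=4

Answer: 4e^(5t)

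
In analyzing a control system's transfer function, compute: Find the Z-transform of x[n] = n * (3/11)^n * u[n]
Using the property Z{n*a^n*u[n]} = az/(z-a)^2
With a = 3/11: X(z) = (3/11)z/(z - 3/11)^2, |z| > 3/11

Answer: (3/11)z/(z - 3/11)^2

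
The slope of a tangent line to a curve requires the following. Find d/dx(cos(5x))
Chain rule: d/dx[cos(u)] = -sin(u)·u' where u = 5x
u' = 5

Answer: -5·sin(5x)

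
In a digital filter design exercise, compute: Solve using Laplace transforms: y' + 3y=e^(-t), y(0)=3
Take L: sY - 3+3Y=1/(s+1)
Y(s+3)=1/(s+1)+3
Y=1/((s+1)(s+3))+3/(s+3)
Partial fractions: 1/((s+1)(s+3))=(1/2)/(s+1) - (1/2)/(s+3)
So Y=(1/2)/(s+1)+(5/2)/(s+3)
Inverse Laplace transform (L^(-1){1/(s+1)}=e^(-t), L^(-1){1/(s+3)}=e^(-3t)):

Answer: y(t)=(1/2)·e^(-t)+(5/2)·e^(-3t)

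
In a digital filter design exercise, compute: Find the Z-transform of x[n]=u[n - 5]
Using the time-shift property: Z{u[n-5]}=z^(-5) * z/(z-1)
=z^(-4)/(z-1)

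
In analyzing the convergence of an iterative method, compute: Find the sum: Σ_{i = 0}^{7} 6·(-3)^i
Geometric series: S = a(1 - r^n)/(1 - r)
a = 6, r = -3, n = 8
S = 6(1 - 6561)/4 = -9840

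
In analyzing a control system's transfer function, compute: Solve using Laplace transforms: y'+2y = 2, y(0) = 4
Take L of both sides: sY(s)-4+2Y(s)=2/s
Y(s)(s+2)=2/s+4
Y(s)=2/(s(s+2))+4/(s+2)
Partial fractions: 2/(s(s+2))=1/s - 1/(s+2)
So Y(s)=1/s+3/(s+2)
Inverse transform (L^(-1){1/s}=1, L^(-1){1/(s+2)}=e^(-2t)):

Answer: y(t)=1+3·e^(-2t)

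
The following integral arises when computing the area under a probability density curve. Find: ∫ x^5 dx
Using power rule: ∫ x^5 dx=1/6 x^6 + C=(1/6)x^6 + C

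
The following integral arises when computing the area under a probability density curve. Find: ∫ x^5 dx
Using power rule: ∫ x^5 dx = 1/6 x^6 + C = (1/6)x^6 + C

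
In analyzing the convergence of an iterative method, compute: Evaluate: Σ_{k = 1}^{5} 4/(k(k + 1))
Partial fractions: 4/(k(k + 1)) = 4/k - 4/(k + 1)
Telescoping sum: 4(1 - 1/6) = 4·5/6

Answer: 10/3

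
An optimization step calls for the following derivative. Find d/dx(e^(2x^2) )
Chain rule: d/dx[e^u]=e^u · u' where u=2x^2
u'=4x

Answer: 4x·e^(2x^2)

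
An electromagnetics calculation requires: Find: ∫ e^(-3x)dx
Since d/dx[e^(-3x)] = -3e^(-3x), we get -1/3 e^(-3x)+C

Answer: (-1/3)e^(-3x)+C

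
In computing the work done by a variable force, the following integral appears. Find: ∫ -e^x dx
Since d/dx[e^x] = +e^x, we get -1e^x+C

Answer: -e^x+C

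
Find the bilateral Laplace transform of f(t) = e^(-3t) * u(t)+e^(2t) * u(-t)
For e^(-3t) * u(t): L = 1/(s + 3), Re(s) > -3
For e^(2t) * u(-t): L = -1/(s-2), Re(s) < 2
Combined: F(s) = 1/(s + 3) - 1/(s-2), -3 < Re(s) < 2

Answer: 1/(s + 3) - 1/(s-2), ROC: -3 < Re(s) < 2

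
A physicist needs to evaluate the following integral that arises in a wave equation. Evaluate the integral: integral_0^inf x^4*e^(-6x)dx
This is a Gamma integral. Substitute u=6x (du=6 dx):
integral_0^inf x^4 * e^(-6x) dx=(1/6^5) integral_0^inf u^4 * e^(-u) du
=Gamma(5)/6^5=4!/6^5=24/7776

Answer: 1/324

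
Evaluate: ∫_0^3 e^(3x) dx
Antiderivative: (1/3)e^(3x)
Evaluate: (1/3)(e^9 - 1)

Answer: (e^9 - 1)/3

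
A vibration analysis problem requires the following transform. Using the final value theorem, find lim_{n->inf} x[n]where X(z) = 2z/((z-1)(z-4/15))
Final value theorem: lim x[n] = lim_{z->1} (z-1)*X(z)
(z-1)*X(z) = 2z/(z-4/15)
As z->1: 2/(1-4/15) = 2/(11/15) = 30/11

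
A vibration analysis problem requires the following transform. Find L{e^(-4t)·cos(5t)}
First shifting: L{e^(at)f(t)} = F(s-a)
L{cos(5t)} = s/(s²+25)
Shift: (s+4)/((s+4)²+25)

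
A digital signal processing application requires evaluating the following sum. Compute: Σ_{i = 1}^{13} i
Using formula: Σ i^1=n(n + 1)/2=13·14/2=91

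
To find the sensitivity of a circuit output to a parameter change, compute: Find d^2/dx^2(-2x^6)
Apply power rule 2 times:
d^1: -12x^5
d^2: -60x^4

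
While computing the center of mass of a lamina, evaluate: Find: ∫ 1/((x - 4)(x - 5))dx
Partial fractions: 1/((x-4)(x-5))=A/(x-4) + B/(x-5)
A=-1, B=1
∫ [-1· 1/(x-4) + 1· 1/(x-5)] dx
=(1)[ln|x-5| - ln|x-4|] + C

Answer: ln|(x-5)/(x-4)| + C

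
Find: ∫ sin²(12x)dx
Using identity sin²(u)=(1 - cos(2u))/2:
∫ (1 - cos(24x))/2 dx=x/2 - sin(24x)/48+C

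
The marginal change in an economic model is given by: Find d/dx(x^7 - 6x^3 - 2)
Power rule: d/dx(ax^n)=n·a·x^(n-1)
Term by term: 7·x^6 - 18·x^2

Answer: 7x^6 - 18x^2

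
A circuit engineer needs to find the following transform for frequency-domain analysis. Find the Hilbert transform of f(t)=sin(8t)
The Hilbert transform shifts each frequency component by -pi/2.
H{sin(wt)} = -cos(wt)
With w = 8: H{sin(8t)} = -cos(8t)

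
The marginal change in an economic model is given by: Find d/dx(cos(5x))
Chain rule: d/dx[cos(u)] = -sin(u)·u' where u = 5x
u' = 5

Answer: -5·sin(5x)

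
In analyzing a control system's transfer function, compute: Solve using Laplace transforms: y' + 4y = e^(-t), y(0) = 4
Take L: sY - 4 + 4Y=1/(s + 1)
Y(s + 4)=1/(s + 1) + 4
Y=1/((s + 1)(s + 4)) + 4/(s + 4)
Partial fractions: 1/((s + 1)(s + 4))=(1/3)/(s + 1) - (1/3)/(s + 4)
So Y=(1/3)/(s + 1) + (11/3)/(s + 4)
Inverse Laplace transform (L^(-1){1/(s + 1)}=e^(-t), L^(-1){1/(s + 4)}=e^(-4t)):

Answer: y(t)=(1/3)·e^(-t) + (11/3)·e^(-4t)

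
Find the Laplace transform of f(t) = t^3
L{t^n}=n!/s^(n+1)
L{t^3}=3!/s^4=6/s^4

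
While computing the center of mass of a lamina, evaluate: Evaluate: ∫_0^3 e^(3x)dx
Antiderivative: (1/3)e^(3x)
Evaluate: (1/3)(e^9-1)

Answer: (e^9-1)/3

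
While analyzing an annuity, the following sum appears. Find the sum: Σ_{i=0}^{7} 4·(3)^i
Geometric series: S=a(1 - r^n)/(1 - r)
a=4, r=3, n=8
S=4(1-6561)/-2=13120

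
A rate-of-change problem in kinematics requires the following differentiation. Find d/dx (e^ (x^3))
Chain rule: d/dx[e^u]=e^u · u' where u=x^3
u'=3x^2

Answer: 3x^2·e^(x^3)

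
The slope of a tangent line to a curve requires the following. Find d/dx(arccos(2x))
d/dx[arccos(u)] = -u'/√(1-u²), u = 2x, u' = 2

Answer: -2/√(1-4x²)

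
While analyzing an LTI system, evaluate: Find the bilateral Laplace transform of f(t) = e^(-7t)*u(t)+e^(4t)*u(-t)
For e^(-7t) * u(t): L=1/(s+7), Re(s) > -7
For e^(4t) * u(-t): L=-1/(s-4), Re(s) < 4
Combined: F(s)=1/(s+7)-1/(s-4), -7 < Re(s) < 4

Answer: 1/(s+7)-1/(s-4), ROC: -7 < Re(s) < 4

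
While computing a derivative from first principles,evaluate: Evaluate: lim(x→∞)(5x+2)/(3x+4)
Divide numerator and denominator by x:
lim (5+2/x)/(3+4/x)=5/3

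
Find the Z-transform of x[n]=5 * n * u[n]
Z{n * u[n]} = z/(z-1)^2
By linearity: Z{5 * n * u[n]} = 5z/(z-1)^2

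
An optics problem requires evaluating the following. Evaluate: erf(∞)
erf(∞)=1 (the error function converges to 1)

Answer: 1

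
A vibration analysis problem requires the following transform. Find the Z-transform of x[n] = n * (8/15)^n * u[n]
Using the property Z{n*a^n*u[n]}=az/(z-a)^2
With a=8/15: X(z)=(8/15)z/(z - 8/15)^2, |z| > 8/15

Answer: (8/15)z/(z - 8/15)^2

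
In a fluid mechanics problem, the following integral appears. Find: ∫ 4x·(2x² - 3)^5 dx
Let u = 2x² - 3, du = 4x dx
∫ u^5 du = u^6/6+C

Answer: (2x² - 3)^6/6+C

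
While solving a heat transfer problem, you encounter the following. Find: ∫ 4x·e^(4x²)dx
Let u=4x², du=8x dx
∫ (1/2)e^u du=e^u/2+C

Answer: e^(4x²)/2+C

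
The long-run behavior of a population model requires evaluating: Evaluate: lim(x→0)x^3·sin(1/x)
Squeeze theorem: -|x^3| ≤ x^3·sin(1/x) ≤ |x^3|
Since x^3 → 0 as x → 0, by squeeze theorem the limit is 0

Answer: 0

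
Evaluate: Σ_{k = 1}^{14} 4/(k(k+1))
Partial fractions: 4/(k(k + 1))=4/k - 4/(k + 1)
Telescoping sum: 4(1 - 1/15)=4·14/15

Answer: 56/15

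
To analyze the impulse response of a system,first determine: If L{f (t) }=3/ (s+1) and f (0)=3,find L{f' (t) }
L{f'(t)}=s·F(s) - f(0)=3s/(s + 1) - 3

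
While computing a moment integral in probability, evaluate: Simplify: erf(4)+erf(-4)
erf is odd: erf(-4) = -erf(4)
erf(4)+erf(-4) = erf(4) - erf(4) = 0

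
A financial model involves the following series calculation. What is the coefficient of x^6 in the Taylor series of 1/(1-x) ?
1/(1-x)=Σ x^n for |x|<1
All coefficients are 1

Answer: 1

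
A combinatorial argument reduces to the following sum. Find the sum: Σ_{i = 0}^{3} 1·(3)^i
Geometric series: S=a(1 - r^n)/(1 - r)
a=1, r=3, n=4
S=1(1 - 81)/-2=40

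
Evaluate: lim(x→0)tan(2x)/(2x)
tan(u) ≈ u for small u:
tan(2x)/(2x) ≈ 2x/(2x) = 2/2

Answer: 1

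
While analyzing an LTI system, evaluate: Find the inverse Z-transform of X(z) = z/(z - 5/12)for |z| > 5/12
Standard pair: z/(z-a) <-> a^n*u[n] for causal signals
With a = 5/12: x[n] = (5/12)^n*u[n]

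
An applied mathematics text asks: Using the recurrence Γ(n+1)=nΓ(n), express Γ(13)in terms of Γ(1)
Γ(13)=12Γ(12)=12·11Γ(11)=...=12!·Γ(1)=479001600·Γ(1)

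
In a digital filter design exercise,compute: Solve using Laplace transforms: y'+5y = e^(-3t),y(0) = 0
Take L: sY - 0+5Y = 1/(s+3)
Y(s+5) = 1/(s+3)+0
Y = 1/((s+3)(s+5))+0/(s+5)
Partial fractions: 1/((s+3)(s+5)) = (1/2)/(s+3) - (1/2)/(s+5)
So Y = (1/2)/(s+3) - (1/2)/(s+5)
Inverse Laplace transform (L^(-1){1/(s+3)} = e^(-3t), L^(-1){1/(s+5)} = e^(-5t)):

Answer: y(t) = (1/2)·e^(-3t) - (1/2)·e^(-5t)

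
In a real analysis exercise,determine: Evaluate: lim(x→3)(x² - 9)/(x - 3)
Factor: (x² - 9)=(x-3)(x + 3)
Cancel (x-3): lim(x→3) (x + 3)=6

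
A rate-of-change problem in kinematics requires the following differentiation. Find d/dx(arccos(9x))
d/dx[arccos(u)]=-u'/√(1-u²), u=9x, u'=9

Answer: -9/√(1 - 81x²)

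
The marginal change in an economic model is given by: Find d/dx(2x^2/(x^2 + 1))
Quotient rule: (f/g)' = (f'g - fg')/g²
f = 2x^2, f' = 4x
g = x^2 + 1, g' = 2x

Answer: (4x·(x^2 + 1) - 4x^3)/(x^2 + 1)²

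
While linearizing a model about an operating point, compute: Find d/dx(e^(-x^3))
Chain rule: d/dx[e^u]=e^u · u' where u=-x^3
u'=-3x^2

Answer: -3x^2·e^(-x^3)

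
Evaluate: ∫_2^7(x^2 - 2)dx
Step 1: Find antiderivative F(x)=(1/3)x^3 - 2x
Step 2: F(7) - F(2)=301/3 - (-4/3)=305/3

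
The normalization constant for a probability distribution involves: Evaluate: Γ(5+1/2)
Γ(n + 1/2)=(2n)!√π/(4^n·n!)
=3628800√π/(1024·120)=(945/32)·√π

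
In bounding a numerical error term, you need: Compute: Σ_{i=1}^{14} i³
Using formula: Σ i^3=[n(n + 1)/2]²=[14·15/2]²=11025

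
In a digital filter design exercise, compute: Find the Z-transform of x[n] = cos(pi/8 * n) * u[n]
Z{cos(w0*n)*u[n]}=z(z - cos(w0))/(z^2-2z*cos(w0)+1)
With w0=pi/8: X(z)=z(z - cos(pi/8))/(z^2-2z*cos(pi/8)+1)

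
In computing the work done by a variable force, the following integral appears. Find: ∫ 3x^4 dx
Using power rule: ∫ 3x^4 dx = 3/5 x^5 + C = (3/5)x^5 + C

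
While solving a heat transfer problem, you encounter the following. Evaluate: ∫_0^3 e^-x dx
Antiderivative: -e^-x
Evaluate: -(e^-3-1)

Answer: (e^-3-1)/(-1)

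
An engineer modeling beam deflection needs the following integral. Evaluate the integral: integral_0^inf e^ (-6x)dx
integral_0^inf e^(-6x) dx = [-1/6 * e^(-6x)]_0^inf
= 0 - (-1/6) = 1/6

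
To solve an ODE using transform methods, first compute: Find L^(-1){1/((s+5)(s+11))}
Partial fractions: 1/((s + 5)(s + 11))=A/(s + 5) + B/(s + 11)
Cover-up: A=1/(s + 11)|_{s=-5}=1/6; B=1/(s + 5)|_{s=-11}=-1/6
L^(-1)=(1/6)e^(-5t) - (1/6)e^(-11t)

Answer: (1/6)(e^(-5t) - e^(-11t))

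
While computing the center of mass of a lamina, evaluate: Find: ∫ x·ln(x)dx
By parts: u=ln(x), dv=x dx
du=1/x dx, v=x^2/2
=x^2·ln(x)/2 - ∫ x/2 dx
=x^2·ln(x)/2 - x^2/4 + C

Answer: x^2(ln(x)/2 - 1/4) + C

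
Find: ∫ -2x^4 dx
Using power rule: ∫ -2x^4 dx = -2/5 x^5 + C = (-2/5)x^5 + C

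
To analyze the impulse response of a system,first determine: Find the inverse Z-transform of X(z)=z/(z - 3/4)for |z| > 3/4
Standard pair: z/(z-a) <-> a^n * u[n] for causal signals
With a=3/4: x[n]=(3/4)^n * u[n]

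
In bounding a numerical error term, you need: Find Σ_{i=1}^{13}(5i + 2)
=5·Σ i + 2·13=5·91 + 26=481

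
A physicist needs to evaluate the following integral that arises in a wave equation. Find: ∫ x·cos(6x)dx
By parts: u=x, dv=cos(6x) dx
du=dx, v=sin(6x)/6
=x·sin(6x)/6 + cos(6x)/6² + C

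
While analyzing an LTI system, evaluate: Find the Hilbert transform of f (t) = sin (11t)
The Hilbert transform shifts each frequency component by -pi/2.
H{sin(wt)} = -cos(wt)
With w = 11: H{sin(11t)} = -cos(11t)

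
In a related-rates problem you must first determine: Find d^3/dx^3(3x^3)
Apply power rule 3 times:
d^1: 9x^2
d^2: 18x
d^3: 18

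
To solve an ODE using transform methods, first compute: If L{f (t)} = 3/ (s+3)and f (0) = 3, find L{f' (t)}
L{f'(t)}=s·F(s) - f(0)=3s/(s+3)-3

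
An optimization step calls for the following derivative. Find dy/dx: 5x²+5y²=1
Differentiate: 10x + 10y·(dy/dx)=0
dy/dx=-10x/(10y)=-1·(x/y)

Answer: dy/dx=-1·(x/y)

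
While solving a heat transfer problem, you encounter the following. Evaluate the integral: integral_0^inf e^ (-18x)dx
integral_0^inf e^(-18x) dx = [-1/18*e^(-18x)]_0^inf
= 0 - (-1/18) = 1/18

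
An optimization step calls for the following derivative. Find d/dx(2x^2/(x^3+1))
Quotient rule: (f/g)' = (f'g - fg')/g²
f = 2x^2, f' = 4x
g = x^3 + 1, g' = 3x^2

Answer: (4x·(x^3 + 1) - 6x^4)/(x^3 + 1)²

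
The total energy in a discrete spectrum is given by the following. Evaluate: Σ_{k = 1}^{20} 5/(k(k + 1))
Partial fractions: 5/(k(k+1)) = 5/k - 5/(k+1)
Telescoping sum: 5(1-1/21) = 5·20/21

Answer: 100/21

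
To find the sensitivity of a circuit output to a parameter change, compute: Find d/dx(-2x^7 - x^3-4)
Power rule: d/dx(ax^n)=n·a·x^(n-1)
Term by term: -14·x^6 - 3·x^2

Answer: -14x^6 - 3x^2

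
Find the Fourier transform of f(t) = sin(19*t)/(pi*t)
sin(W*t)/(pi*t) = (W/pi)*sinc(W*t/pi) is the impulse response of the ideal low-pass filter with cutoff W (here W = 19).
Its Fourier transform is a rectangular function:
F(omega) = 1 for |omega| < 19, 0 otherwise

Answer: rect(omega/38) [i.e., 1 for |omega| < 19, 0 otherwise]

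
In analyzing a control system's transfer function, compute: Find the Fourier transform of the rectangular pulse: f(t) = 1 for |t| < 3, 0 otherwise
F(omega)=integral from -3 to 3 of e^(-j * omega * t) dt
=2 * sin(3 * omega)/omega=6 * sinc(3 * omega/pi)

Answer: 2 * sin(3 * omega)/omega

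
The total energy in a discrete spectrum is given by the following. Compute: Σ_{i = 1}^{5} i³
Using formula: Σ i^3=[n(n+1)/2]²=[5·6/2]²=225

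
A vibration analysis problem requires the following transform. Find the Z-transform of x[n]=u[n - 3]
Using the time-shift property: Z{u[n-3]}=z^(-3) * z/(z-1)
=z^(-2)/(z-1)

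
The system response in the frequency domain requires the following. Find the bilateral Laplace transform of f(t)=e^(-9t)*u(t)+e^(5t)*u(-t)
For e^(-9t) * u(t): L = 1/(s+9), Re(s) > -9
For e^(5t) * u(-t): L = -1/(s-5), Re(s) < 5
Combined: F(s) = 1/(s+9)-1/(s-5), -9 < Re(s) < 5

Answer: 1/(s+9)-1/(s-5), ROC: -9 < Re(s) < 5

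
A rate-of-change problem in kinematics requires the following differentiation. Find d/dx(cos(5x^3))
Chain rule: d/dx[cos(u)] = -sin(u)·u' where u = 5x^3
u' = 15x^2

Answer: -15x^2·sin(5x^3)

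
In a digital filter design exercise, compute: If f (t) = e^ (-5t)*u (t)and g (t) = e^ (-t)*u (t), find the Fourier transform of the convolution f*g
By the convolution theorem: F{f * g} = F(omega) * G(omega)
F(omega) = 1/(5 + j * omega), G(omega) = 1/(1 + j * omega)
F{f * g} = 1/((5 + j * omega)(1 + j * omega))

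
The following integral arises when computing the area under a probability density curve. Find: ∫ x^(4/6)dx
Power rule: ∫ x^(2/3) dx = x^(5/3)/(5/3)+C

Answer: (3/5)·x^(5/3)+C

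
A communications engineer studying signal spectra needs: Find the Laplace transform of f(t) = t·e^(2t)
L{t·e^(at)}=1/(s-a)²
L{t·e^(2t)}=1/(s-2)²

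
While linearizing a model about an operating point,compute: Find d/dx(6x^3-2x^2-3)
Power rule: d/dx(ax^n)=n·a·x^(n-1)
Term by term: 18·x^2 - 4·x

Answer: 18x^2 - 4x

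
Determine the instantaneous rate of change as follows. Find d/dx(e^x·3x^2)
Product rule: (fg)'=f'g+fg'
f=e^x, f'=e^x
g=3x^2, g'=6x

Answer: 3·e^x·x^2+6·e^x·x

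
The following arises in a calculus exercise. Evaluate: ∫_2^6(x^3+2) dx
Step 1: Find antiderivative F(x) = (1/4)x^4 + 2x
Step 2: F(6) - F(2) = 336 - (8) = 328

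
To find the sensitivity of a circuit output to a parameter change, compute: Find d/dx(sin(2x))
Chain rule: d/dx[sin(u)] = cos(u)·u' where u = 2x
u' = 2

Answer: 2·cos(2x)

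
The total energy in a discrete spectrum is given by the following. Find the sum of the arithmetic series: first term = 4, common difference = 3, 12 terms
Last term: a_n = 4+(12-1)·3 = 37
Sum = n(a_1+a_n)/2 = 12(4+37)/2 = 246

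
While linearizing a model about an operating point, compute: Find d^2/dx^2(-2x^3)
Apply power rule 2 times:
d^1: -6x^2
d^2: -12x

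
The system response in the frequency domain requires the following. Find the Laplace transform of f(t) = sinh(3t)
L{sinh(at)} = a/(s²-a²)
L{sinh(3t)} = 3/(s²-9)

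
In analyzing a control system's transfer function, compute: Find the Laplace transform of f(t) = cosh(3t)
L{cosh(at)} = s/(s²-a²)
L{cosh(3t)} = s/(s²-9)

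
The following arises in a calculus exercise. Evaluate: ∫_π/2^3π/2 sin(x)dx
Antiderivative: -cos(x)
Evaluate at bounds: [-cos(1·3π/2)/1] - [-cos(1·π/2)/1]
=(-(0) + (0))/1=0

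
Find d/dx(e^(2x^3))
Chain rule: d/dx[e^u]=e^u · u' where u=2x^3
u'=6x^2

Answer: 6x^2·e^(2x^3)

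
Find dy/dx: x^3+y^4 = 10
Differentiate: 3x^2+4y^3·(dy/dx) = 0
dy/dx = -3x^2/(4y^3)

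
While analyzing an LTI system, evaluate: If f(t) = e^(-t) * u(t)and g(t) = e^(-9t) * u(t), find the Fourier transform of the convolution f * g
By the convolution theorem: F{f*g}=F(omega)*G(omega)
F(omega)=1/(1+j*omega), G(omega)=1/(9+j*omega)
F{f*g}=1/((1+j*omega)(9+j*omega))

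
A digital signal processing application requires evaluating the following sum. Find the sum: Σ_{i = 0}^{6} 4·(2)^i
Geometric series: S = a(1 - r^n)/(1 - r)
a = 4, r = 2, n = 7
S = 4(1-128)/-1 = 508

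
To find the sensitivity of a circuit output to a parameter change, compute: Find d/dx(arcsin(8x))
d/dx[arcsin(u)] = u'/√(1-u²), u = 8x, u' = 8

Answer: 8/√(1-64x²)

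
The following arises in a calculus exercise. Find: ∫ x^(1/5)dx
Power rule: ∫ x^(1/5) dx = x^(6/5)/(6/5)+C

Answer: (5/6)·x^(6/5)+C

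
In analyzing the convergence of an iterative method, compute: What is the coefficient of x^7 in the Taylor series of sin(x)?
sin(x) = Σ (-1)^k x^(2k + 1)/(2k + 1)!
For x^7: (-1)^3/7! = -1/5040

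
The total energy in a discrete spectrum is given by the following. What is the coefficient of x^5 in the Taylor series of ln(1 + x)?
ln(1 + x) = Σ (-1)^(n + 1) x^n/n
Coefficient of x^5 = (-1)^6/5 = 1/5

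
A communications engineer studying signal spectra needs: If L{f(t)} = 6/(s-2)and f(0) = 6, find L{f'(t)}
L{f'(t)}=s·F(s) - f(0)=6s/(s-2) - 6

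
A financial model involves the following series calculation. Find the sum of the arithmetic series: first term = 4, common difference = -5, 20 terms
Last term: a_n=4+(20-1)·-5=-91
Sum=n(a_1+a_n)/2=20(4+(-91))/2=-870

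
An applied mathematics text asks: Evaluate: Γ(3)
Γ(n)=(n-1)! for positive integers
Γ(3)=2!=2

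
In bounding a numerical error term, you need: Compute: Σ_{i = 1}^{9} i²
Using formula: Σ i^2=n(n+1)(2n+1)/6=9·10·19/6=285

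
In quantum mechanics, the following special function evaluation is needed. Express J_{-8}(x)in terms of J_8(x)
For integer n: J_{-n}(x) = (-1)^n J_n(x)
With n = 8: J_{-8}(x) = (-1)^8 J_8(x) = J_8(x)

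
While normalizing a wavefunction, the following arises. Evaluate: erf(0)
erf(0) = 0 (error function is odd and erf(0) = 0 by definition)

Answer: 0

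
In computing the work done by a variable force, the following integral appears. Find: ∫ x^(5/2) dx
Power rule: ∫ x^(5/2) dx = x^(7/2)/(7/2) + C

Answer: (2/7)·x^(7/2) + C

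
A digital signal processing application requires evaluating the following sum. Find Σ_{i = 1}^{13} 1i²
=1·n(n + 1)(2n + 1)/6=1·13·14·27/6=819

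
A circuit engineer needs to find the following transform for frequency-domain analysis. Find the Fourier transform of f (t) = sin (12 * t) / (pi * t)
sin(W*t)/(pi*t) = (W/pi)*sinc(W*t/pi) is the impulse response of the ideal low-pass filter with cutoff W (here W = 12).
Its Fourier transform is a rectangular function:
F(omega) = 1 for |omega| < 12, 0 otherwise

Answer: rect(omega/24) [i.e., 1 for |omega| < 12, 0 otherwise]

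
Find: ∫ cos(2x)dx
Using substitution u = 2x: ∫ cos(u) du/2 = sin(u)/2+C

Answer: (1/2)sin(2x)+C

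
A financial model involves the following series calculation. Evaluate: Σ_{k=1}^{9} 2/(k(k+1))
Partial fractions: 2/(k(k+1)) = 2/k - 2/(k+1)
Telescoping sum: 2(1-1/10) = 2·9/10

Answer: 9/5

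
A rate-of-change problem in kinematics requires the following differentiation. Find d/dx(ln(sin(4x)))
Chain rule: d/dx[ln(u)] = u'/u where u = sin(4x)
u' = 4cos(4x)

Answer: (4cos(4x))/(sin(4x))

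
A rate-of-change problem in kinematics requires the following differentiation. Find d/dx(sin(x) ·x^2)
Product rule: (fg)'=f'g+fg'
f=sin(x), f'=cos(x)
g=x^2, g'=2x

Answer: cos(x)·x^2+2·sin(x)·x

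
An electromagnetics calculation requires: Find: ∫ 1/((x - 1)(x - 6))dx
Partial fractions: 1/((x-1)(x-6))=A/(x-1) + B/(x-6)
A=-1/5, B=1/5
∫ [-1/5· 1/(x-1) + 1/5· 1/(x-6)] dx
=(1/5)[ln|x-6| - ln|x-1|] + C

Answer: (1/5)·ln|(x-6)/(x-1)| + C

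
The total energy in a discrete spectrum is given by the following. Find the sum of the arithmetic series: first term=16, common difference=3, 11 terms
Last term: a_n=16+(11-1)·3=46
Sum=n(a_1+a_n)/2=11(16+46)/2=341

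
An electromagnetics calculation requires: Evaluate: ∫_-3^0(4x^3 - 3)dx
Step 1: Find antiderivative F(x)=x^4-3x
Step 2: F(0) - F(-3)=0 - (90)=-90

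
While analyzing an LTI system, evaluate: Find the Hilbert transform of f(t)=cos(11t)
The Hilbert transform shifts each frequency component by -pi/2.
H{cos(wt)} = sin(wt)
With w = 11: H{cos(11t)} = sin(11t)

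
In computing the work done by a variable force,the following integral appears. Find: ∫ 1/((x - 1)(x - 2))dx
Partial fractions: 1/((x-1)(x-2))=A/(x-1)+B/(x-2)
A=-1, B=1
∫ [-1· 1/(x-1)+1· 1/(x-2)] dx
=(1)[ln|x-2| - ln|x-1|]+C

Answer: ln|(x-2)/(x-1)|+C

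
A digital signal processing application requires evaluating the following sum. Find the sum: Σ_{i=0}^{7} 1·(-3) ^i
Geometric series: S=a(1 - r^n)/(1 - r)
a=1, r=-3, n=8
S=1(1-6561)/4=-1640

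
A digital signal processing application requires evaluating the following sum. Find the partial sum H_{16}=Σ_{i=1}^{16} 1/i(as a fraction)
H_16=1 + 1/2 + 1/3 + ... + 1/16
=2436559/720720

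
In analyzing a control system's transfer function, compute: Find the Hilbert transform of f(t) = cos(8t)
The Hilbert transform shifts each frequency component by -pi/2.
H{cos(wt)} = sin(wt)
With w = 8: H{cos(8t)} = sin(8t)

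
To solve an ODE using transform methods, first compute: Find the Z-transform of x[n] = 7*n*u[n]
Z{n * u[n]} = z/(z-1)^2
By linearity: Z{7 * n * u[n]} = 7z/(z-1)^2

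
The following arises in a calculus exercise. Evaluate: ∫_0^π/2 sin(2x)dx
Antiderivative: -cos(2x)/2
Evaluate at bounds: [-cos(2·π/2)/2] - [-cos(2·0)/2]
= (-(-1) + (1))/2 = 1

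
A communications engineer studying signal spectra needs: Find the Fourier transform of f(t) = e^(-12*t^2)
The Fourier transform of a Gaussian e^(-a*t^2) is sqrt(pi/a)*e^(-omega^2/(4a)).
With a = 12: F(omega) = sqrt(pi/12)*e^(-omega^2/48)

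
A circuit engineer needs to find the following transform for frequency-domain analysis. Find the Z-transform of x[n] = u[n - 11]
Using the time-shift property: Z{u[n-11]}=z^(-11) * z/(z-1)
=z^(-10)/(z-1)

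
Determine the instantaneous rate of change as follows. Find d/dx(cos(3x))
Chain rule: d/dx[cos(u)] = -sin(u)·u' where u = 3x
u' = 3

Answer: -3·sin(3x)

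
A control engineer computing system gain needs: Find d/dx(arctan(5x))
d/dx[arctan(u)] = u'/(1+u²), u = 5x, u' = 5

Answer: 5/(1+25x²)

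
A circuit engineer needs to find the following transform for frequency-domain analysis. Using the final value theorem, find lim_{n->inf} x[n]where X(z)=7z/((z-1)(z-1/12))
Final value theorem: lim x[n] = lim_{z->1} (z-1) * X(z)
(z-1) * X(z) = 7z/(z-1/12)
As z->1: 7/(1 - 1/12) = 7/(11/12) = 84/11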